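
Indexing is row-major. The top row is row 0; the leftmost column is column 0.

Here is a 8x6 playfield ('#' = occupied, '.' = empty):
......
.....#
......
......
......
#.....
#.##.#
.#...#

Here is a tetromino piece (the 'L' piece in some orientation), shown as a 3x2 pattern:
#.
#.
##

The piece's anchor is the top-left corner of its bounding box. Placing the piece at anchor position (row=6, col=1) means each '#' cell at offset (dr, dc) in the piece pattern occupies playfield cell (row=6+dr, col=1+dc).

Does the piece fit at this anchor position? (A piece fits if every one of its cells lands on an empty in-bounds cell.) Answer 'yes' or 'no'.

Check each piece cell at anchor (6, 1):
  offset (0,0) -> (6,1): empty -> OK
  offset (1,0) -> (7,1): occupied ('#') -> FAIL
  offset (2,0) -> (8,1): out of bounds -> FAIL
  offset (2,1) -> (8,2): out of bounds -> FAIL
All cells valid: no

Answer: no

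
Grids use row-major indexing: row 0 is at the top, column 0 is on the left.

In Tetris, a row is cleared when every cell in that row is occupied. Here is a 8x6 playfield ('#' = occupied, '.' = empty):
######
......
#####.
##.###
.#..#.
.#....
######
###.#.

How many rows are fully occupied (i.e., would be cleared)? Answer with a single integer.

Answer: 2

Derivation:
Check each row:
  row 0: 0 empty cells -> FULL (clear)
  row 1: 6 empty cells -> not full
  row 2: 1 empty cell -> not full
  row 3: 1 empty cell -> not full
  row 4: 4 empty cells -> not full
  row 5: 5 empty cells -> not full
  row 6: 0 empty cells -> FULL (clear)
  row 7: 2 empty cells -> not full
Total rows cleared: 2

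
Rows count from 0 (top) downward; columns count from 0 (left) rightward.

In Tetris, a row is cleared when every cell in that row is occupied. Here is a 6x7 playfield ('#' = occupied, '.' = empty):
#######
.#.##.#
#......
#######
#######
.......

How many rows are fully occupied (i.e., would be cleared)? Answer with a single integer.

Answer: 3

Derivation:
Check each row:
  row 0: 0 empty cells -> FULL (clear)
  row 1: 3 empty cells -> not full
  row 2: 6 empty cells -> not full
  row 3: 0 empty cells -> FULL (clear)
  row 4: 0 empty cells -> FULL (clear)
  row 5: 7 empty cells -> not full
Total rows cleared: 3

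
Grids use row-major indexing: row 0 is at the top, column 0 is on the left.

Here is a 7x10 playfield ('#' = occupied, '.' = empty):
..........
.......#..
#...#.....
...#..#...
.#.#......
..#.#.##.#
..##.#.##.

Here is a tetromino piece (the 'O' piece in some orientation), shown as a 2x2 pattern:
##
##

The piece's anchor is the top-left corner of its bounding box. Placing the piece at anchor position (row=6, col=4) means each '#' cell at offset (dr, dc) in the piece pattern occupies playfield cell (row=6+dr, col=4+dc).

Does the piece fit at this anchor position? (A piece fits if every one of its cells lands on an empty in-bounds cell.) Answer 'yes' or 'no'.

Answer: no

Derivation:
Check each piece cell at anchor (6, 4):
  offset (0,0) -> (6,4): empty -> OK
  offset (0,1) -> (6,5): occupied ('#') -> FAIL
  offset (1,0) -> (7,4): out of bounds -> FAIL
  offset (1,1) -> (7,5): out of bounds -> FAIL
All cells valid: no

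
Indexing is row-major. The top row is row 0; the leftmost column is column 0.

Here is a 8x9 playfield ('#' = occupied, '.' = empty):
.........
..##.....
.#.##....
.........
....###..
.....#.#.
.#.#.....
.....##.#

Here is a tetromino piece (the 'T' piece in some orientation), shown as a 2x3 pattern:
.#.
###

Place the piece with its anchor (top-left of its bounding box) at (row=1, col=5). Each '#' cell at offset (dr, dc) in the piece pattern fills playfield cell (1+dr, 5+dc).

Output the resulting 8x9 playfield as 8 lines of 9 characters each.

Answer: .........
..##..#..
.#.#####.
.........
....###..
.....#.#.
.#.#.....
.....##.#

Derivation:
Fill (1+0,5+1) = (1,6)
Fill (1+1,5+0) = (2,5)
Fill (1+1,5+1) = (2,6)
Fill (1+1,5+2) = (2,7)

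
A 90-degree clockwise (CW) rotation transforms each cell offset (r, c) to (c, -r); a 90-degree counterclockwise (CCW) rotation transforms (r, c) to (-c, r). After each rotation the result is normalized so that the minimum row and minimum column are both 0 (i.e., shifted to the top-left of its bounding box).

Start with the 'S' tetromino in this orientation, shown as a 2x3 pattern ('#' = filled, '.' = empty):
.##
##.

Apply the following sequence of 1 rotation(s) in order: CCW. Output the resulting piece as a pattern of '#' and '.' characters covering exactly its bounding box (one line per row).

Answer: #.
##
.#

Derivation:
Start:
.##
##.
After rotation 1 (CCW):
#.
##
.#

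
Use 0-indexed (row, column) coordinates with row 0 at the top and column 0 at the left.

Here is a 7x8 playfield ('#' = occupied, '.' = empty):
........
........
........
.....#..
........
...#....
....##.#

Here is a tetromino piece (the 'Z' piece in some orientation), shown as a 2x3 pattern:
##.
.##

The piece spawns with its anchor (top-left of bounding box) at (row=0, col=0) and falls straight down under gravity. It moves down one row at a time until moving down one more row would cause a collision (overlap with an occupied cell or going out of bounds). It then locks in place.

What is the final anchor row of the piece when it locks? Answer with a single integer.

Answer: 5

Derivation:
Spawn at (row=0, col=0). Try each row:
  row 0: fits
  row 1: fits
  row 2: fits
  row 3: fits
  row 4: fits
  row 5: fits
  row 6: blocked -> lock at row 5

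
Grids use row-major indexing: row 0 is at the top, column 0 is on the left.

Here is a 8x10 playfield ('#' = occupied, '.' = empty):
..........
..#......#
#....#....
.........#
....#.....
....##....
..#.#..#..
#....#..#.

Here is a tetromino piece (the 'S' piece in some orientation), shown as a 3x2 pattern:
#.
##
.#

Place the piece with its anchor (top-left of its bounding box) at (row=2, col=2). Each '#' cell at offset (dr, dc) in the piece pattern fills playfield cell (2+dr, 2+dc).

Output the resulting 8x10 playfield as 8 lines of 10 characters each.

Fill (2+0,2+0) = (2,2)
Fill (2+1,2+0) = (3,2)
Fill (2+1,2+1) = (3,3)
Fill (2+2,2+1) = (4,3)

Answer: ..........
..#......#
#.#..#....
..##.....#
...##.....
....##....
..#.#..#..
#....#..#.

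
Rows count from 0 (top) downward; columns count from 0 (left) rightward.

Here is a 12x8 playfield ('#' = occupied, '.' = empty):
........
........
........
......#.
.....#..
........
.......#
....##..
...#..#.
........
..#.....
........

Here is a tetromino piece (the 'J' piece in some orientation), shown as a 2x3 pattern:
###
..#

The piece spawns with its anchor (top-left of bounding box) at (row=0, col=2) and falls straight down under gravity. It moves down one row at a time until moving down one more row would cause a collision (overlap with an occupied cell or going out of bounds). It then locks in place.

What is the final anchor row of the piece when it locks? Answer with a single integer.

Answer: 5

Derivation:
Spawn at (row=0, col=2). Try each row:
  row 0: fits
  row 1: fits
  row 2: fits
  row 3: fits
  row 4: fits
  row 5: fits
  row 6: blocked -> lock at row 5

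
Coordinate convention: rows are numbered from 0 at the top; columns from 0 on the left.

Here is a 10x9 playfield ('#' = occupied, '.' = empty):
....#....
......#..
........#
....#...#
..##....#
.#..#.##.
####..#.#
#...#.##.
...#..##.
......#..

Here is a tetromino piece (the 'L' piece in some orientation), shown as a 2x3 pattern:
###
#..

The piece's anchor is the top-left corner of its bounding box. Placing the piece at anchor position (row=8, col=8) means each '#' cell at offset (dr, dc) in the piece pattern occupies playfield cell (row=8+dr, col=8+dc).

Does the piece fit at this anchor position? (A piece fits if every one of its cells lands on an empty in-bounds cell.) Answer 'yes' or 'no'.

Answer: no

Derivation:
Check each piece cell at anchor (8, 8):
  offset (0,0) -> (8,8): empty -> OK
  offset (0,1) -> (8,9): out of bounds -> FAIL
  offset (0,2) -> (8,10): out of bounds -> FAIL
  offset (1,0) -> (9,8): empty -> OK
All cells valid: no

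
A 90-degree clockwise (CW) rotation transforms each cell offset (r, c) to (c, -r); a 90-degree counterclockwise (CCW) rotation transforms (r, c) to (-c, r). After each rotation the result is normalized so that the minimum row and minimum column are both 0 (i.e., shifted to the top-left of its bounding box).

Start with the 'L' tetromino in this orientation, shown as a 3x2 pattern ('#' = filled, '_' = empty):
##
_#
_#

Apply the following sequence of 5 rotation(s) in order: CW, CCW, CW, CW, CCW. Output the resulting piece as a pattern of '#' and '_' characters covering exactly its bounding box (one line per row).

Start:
##
_#
_#
After rotation 1 (CW):
__#
###
After rotation 2 (CCW):
##
_#
_#
After rotation 3 (CW):
__#
###
After rotation 4 (CW):
#_
#_
##
After rotation 5 (CCW):
__#
###

Answer: __#
###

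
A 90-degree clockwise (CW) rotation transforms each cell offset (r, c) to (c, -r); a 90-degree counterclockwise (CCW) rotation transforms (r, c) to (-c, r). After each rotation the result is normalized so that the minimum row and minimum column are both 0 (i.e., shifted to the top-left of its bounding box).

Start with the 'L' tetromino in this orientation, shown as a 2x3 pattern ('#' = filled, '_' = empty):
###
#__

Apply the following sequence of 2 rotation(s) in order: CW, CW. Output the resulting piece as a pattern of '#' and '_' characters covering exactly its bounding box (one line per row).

Start:
###
#__
After rotation 1 (CW):
##
_#
_#
After rotation 2 (CW):
__#
###

Answer: __#
###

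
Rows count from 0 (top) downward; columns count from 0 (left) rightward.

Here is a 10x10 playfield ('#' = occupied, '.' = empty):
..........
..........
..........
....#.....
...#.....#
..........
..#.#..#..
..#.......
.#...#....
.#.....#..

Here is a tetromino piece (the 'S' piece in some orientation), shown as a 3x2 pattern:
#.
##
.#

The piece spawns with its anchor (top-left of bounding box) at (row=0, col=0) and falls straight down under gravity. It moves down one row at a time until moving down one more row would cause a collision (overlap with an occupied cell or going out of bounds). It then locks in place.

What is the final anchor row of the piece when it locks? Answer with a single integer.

Spawn at (row=0, col=0). Try each row:
  row 0: fits
  row 1: fits
  row 2: fits
  row 3: fits
  row 4: fits
  row 5: fits
  row 6: blocked -> lock at row 5

Answer: 5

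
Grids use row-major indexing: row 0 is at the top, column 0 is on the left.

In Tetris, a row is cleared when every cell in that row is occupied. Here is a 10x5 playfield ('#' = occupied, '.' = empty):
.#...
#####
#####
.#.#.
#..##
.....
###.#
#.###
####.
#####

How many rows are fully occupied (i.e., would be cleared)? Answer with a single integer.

Check each row:
  row 0: 4 empty cells -> not full
  row 1: 0 empty cells -> FULL (clear)
  row 2: 0 empty cells -> FULL (clear)
  row 3: 3 empty cells -> not full
  row 4: 2 empty cells -> not full
  row 5: 5 empty cells -> not full
  row 6: 1 empty cell -> not full
  row 7: 1 empty cell -> not full
  row 8: 1 empty cell -> not full
  row 9: 0 empty cells -> FULL (clear)
Total rows cleared: 3

Answer: 3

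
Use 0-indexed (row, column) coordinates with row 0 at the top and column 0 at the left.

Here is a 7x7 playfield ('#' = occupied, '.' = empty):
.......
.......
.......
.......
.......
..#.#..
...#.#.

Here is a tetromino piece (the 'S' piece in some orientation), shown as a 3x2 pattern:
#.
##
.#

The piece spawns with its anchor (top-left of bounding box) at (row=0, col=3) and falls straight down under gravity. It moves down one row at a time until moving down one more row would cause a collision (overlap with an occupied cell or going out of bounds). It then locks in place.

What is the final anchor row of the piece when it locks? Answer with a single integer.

Spawn at (row=0, col=3). Try each row:
  row 0: fits
  row 1: fits
  row 2: fits
  row 3: blocked -> lock at row 2

Answer: 2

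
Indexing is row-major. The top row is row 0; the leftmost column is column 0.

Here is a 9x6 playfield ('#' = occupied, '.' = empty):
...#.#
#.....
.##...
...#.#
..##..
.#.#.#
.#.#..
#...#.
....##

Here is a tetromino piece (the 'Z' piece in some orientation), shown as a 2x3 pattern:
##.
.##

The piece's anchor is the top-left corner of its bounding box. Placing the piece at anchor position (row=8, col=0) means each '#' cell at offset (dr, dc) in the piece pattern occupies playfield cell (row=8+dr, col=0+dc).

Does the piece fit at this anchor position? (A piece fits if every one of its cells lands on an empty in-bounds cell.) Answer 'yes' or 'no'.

Check each piece cell at anchor (8, 0):
  offset (0,0) -> (8,0): empty -> OK
  offset (0,1) -> (8,1): empty -> OK
  offset (1,1) -> (9,1): out of bounds -> FAIL
  offset (1,2) -> (9,2): out of bounds -> FAIL
All cells valid: no

Answer: no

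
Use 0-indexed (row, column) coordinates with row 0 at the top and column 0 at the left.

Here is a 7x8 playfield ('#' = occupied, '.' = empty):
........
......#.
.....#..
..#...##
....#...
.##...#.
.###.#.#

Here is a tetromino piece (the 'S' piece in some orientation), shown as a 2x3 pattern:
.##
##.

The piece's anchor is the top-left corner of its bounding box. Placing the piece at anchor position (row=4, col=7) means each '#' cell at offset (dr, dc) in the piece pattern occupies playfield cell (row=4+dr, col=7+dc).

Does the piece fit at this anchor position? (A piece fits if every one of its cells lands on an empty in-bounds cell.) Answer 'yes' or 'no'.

Answer: no

Derivation:
Check each piece cell at anchor (4, 7):
  offset (0,1) -> (4,8): out of bounds -> FAIL
  offset (0,2) -> (4,9): out of bounds -> FAIL
  offset (1,0) -> (5,7): empty -> OK
  offset (1,1) -> (5,8): out of bounds -> FAIL
All cells valid: no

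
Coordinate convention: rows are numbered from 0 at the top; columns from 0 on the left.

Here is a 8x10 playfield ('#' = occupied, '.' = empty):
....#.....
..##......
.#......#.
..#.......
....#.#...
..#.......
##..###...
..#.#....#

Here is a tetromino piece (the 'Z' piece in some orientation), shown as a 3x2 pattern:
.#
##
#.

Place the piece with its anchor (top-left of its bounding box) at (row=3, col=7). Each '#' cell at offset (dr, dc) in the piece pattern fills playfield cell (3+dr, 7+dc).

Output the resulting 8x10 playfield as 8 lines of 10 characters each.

Answer: ....#.....
..##......
.#......#.
..#.....#.
....#.###.
..#....#..
##..###...
..#.#....#

Derivation:
Fill (3+0,7+1) = (3,8)
Fill (3+1,7+0) = (4,7)
Fill (3+1,7+1) = (4,8)
Fill (3+2,7+0) = (5,7)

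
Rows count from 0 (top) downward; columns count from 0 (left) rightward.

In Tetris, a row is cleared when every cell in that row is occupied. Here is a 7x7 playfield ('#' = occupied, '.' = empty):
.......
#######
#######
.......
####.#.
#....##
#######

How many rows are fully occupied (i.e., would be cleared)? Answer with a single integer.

Check each row:
  row 0: 7 empty cells -> not full
  row 1: 0 empty cells -> FULL (clear)
  row 2: 0 empty cells -> FULL (clear)
  row 3: 7 empty cells -> not full
  row 4: 2 empty cells -> not full
  row 5: 4 empty cells -> not full
  row 6: 0 empty cells -> FULL (clear)
Total rows cleared: 3

Answer: 3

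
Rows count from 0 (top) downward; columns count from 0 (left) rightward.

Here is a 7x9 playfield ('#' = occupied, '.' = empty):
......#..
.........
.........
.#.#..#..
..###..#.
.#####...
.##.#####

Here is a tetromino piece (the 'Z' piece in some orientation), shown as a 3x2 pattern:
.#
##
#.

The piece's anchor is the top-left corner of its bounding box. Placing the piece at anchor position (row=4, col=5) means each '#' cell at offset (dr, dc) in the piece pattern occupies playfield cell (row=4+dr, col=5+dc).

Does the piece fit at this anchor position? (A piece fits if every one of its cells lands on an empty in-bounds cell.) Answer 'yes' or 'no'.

Check each piece cell at anchor (4, 5):
  offset (0,1) -> (4,6): empty -> OK
  offset (1,0) -> (5,5): occupied ('#') -> FAIL
  offset (1,1) -> (5,6): empty -> OK
  offset (2,0) -> (6,5): occupied ('#') -> FAIL
All cells valid: no

Answer: no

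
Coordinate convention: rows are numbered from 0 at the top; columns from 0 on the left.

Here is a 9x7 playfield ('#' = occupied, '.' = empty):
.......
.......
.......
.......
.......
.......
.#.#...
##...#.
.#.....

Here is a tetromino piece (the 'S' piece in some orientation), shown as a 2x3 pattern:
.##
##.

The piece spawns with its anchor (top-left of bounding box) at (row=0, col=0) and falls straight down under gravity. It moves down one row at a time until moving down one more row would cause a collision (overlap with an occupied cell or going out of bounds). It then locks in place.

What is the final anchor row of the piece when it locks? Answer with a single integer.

Spawn at (row=0, col=0). Try each row:
  row 0: fits
  row 1: fits
  row 2: fits
  row 3: fits
  row 4: fits
  row 5: blocked -> lock at row 4

Answer: 4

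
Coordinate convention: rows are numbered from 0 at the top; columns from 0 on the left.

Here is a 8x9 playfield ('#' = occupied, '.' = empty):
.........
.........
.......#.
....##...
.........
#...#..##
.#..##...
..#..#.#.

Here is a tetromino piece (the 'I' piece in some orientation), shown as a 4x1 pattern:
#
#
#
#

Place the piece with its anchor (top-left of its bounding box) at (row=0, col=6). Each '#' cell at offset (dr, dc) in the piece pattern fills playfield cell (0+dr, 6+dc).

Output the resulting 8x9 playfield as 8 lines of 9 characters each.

Fill (0+0,6+0) = (0,6)
Fill (0+1,6+0) = (1,6)
Fill (0+2,6+0) = (2,6)
Fill (0+3,6+0) = (3,6)

Answer: ......#..
......#..
......##.
....###..
.........
#...#..##
.#..##...
..#..#.#.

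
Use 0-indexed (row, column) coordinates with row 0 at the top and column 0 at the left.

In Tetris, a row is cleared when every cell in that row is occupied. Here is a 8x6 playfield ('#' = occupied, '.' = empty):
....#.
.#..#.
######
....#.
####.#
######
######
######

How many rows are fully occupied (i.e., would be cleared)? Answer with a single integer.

Check each row:
  row 0: 5 empty cells -> not full
  row 1: 4 empty cells -> not full
  row 2: 0 empty cells -> FULL (clear)
  row 3: 5 empty cells -> not full
  row 4: 1 empty cell -> not full
  row 5: 0 empty cells -> FULL (clear)
  row 6: 0 empty cells -> FULL (clear)
  row 7: 0 empty cells -> FULL (clear)
Total rows cleared: 4

Answer: 4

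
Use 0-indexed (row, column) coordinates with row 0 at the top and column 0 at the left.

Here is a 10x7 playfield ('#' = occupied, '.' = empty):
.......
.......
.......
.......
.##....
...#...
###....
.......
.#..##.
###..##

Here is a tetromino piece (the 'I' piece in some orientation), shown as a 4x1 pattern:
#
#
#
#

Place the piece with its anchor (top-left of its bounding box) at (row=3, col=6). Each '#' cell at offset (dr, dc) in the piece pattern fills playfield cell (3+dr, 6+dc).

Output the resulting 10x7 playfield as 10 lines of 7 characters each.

Fill (3+0,6+0) = (3,6)
Fill (3+1,6+0) = (4,6)
Fill (3+2,6+0) = (5,6)
Fill (3+3,6+0) = (6,6)

Answer: .......
.......
.......
......#
.##...#
...#..#
###...#
.......
.#..##.
###..##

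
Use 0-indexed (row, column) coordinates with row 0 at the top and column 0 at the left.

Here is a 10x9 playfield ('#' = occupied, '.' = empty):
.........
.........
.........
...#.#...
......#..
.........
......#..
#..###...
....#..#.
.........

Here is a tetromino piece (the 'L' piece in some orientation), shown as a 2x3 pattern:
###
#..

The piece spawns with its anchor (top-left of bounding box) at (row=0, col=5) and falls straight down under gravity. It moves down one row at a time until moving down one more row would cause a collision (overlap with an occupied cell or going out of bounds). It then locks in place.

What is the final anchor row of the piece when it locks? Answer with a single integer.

Answer: 1

Derivation:
Spawn at (row=0, col=5). Try each row:
  row 0: fits
  row 1: fits
  row 2: blocked -> lock at row 1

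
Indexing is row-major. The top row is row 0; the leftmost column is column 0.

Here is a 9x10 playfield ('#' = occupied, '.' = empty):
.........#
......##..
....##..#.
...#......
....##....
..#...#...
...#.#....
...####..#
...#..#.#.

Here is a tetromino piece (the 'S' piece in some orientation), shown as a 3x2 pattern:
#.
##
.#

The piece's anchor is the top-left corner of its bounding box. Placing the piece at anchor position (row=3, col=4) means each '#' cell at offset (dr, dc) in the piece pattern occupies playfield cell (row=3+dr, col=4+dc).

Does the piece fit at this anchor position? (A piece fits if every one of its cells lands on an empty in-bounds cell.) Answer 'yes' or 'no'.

Answer: no

Derivation:
Check each piece cell at anchor (3, 4):
  offset (0,0) -> (3,4): empty -> OK
  offset (1,0) -> (4,4): occupied ('#') -> FAIL
  offset (1,1) -> (4,5): occupied ('#') -> FAIL
  offset (2,1) -> (5,5): empty -> OK
All cells valid: no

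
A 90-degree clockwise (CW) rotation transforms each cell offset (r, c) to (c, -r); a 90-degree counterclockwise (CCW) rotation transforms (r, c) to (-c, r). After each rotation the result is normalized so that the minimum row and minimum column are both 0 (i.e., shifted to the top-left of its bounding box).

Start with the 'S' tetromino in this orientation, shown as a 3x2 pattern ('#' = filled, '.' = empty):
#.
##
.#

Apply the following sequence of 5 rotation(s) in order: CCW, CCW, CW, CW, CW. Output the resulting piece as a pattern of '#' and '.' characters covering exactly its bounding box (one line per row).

Answer: .##
##.

Derivation:
Start:
#.
##
.#
After rotation 1 (CCW):
.##
##.
After rotation 2 (CCW):
#.
##
.#
After rotation 3 (CW):
.##
##.
After rotation 4 (CW):
#.
##
.#
After rotation 5 (CW):
.##
##.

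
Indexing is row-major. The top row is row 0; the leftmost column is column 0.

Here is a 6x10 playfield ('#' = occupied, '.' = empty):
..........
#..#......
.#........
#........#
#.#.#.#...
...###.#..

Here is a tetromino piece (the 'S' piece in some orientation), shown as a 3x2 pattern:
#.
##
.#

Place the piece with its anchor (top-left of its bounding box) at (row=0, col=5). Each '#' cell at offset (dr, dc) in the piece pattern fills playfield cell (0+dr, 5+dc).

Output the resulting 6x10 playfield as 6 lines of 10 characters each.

Fill (0+0,5+0) = (0,5)
Fill (0+1,5+0) = (1,5)
Fill (0+1,5+1) = (1,6)
Fill (0+2,5+1) = (2,6)

Answer: .....#....
#..#.##...
.#....#...
#........#
#.#.#.#...
...###.#..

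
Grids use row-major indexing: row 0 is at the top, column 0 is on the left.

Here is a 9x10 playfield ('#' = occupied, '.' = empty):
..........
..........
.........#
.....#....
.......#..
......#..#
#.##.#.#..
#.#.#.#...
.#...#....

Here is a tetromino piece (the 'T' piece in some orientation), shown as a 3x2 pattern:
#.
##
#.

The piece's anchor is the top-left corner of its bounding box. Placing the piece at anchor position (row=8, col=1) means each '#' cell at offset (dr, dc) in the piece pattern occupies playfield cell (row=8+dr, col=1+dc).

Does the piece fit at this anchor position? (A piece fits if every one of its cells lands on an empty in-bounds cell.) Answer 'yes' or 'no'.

Answer: no

Derivation:
Check each piece cell at anchor (8, 1):
  offset (0,0) -> (8,1): occupied ('#') -> FAIL
  offset (1,0) -> (9,1): out of bounds -> FAIL
  offset (1,1) -> (9,2): out of bounds -> FAIL
  offset (2,0) -> (10,1): out of bounds -> FAIL
All cells valid: no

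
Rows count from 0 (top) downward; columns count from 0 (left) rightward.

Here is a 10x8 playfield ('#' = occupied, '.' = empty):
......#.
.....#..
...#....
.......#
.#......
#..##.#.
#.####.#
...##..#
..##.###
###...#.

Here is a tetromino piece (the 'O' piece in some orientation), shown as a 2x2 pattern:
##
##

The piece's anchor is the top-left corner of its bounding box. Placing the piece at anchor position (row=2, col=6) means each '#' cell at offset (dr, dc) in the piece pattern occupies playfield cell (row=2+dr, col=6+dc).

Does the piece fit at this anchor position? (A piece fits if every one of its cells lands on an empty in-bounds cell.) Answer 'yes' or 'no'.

Answer: no

Derivation:
Check each piece cell at anchor (2, 6):
  offset (0,0) -> (2,6): empty -> OK
  offset (0,1) -> (2,7): empty -> OK
  offset (1,0) -> (3,6): empty -> OK
  offset (1,1) -> (3,7): occupied ('#') -> FAIL
All cells valid: no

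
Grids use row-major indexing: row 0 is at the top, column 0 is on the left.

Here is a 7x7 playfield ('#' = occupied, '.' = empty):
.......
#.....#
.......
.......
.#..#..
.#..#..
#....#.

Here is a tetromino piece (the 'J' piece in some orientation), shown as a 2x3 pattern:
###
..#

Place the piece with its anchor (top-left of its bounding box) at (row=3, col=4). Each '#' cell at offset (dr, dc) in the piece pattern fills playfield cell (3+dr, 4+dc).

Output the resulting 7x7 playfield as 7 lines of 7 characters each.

Fill (3+0,4+0) = (3,4)
Fill (3+0,4+1) = (3,5)
Fill (3+0,4+2) = (3,6)
Fill (3+1,4+2) = (4,6)

Answer: .......
#.....#
.......
....###
.#..#.#
.#..#..
#....#.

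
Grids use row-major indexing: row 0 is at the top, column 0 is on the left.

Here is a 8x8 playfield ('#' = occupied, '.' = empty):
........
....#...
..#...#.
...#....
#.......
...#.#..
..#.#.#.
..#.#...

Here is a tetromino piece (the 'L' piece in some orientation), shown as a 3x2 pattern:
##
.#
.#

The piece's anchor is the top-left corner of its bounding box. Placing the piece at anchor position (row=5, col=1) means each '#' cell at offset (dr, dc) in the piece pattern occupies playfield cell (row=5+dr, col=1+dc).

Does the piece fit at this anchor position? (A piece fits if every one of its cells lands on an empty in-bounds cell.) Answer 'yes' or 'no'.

Answer: no

Derivation:
Check each piece cell at anchor (5, 1):
  offset (0,0) -> (5,1): empty -> OK
  offset (0,1) -> (5,2): empty -> OK
  offset (1,1) -> (6,2): occupied ('#') -> FAIL
  offset (2,1) -> (7,2): occupied ('#') -> FAIL
All cells valid: no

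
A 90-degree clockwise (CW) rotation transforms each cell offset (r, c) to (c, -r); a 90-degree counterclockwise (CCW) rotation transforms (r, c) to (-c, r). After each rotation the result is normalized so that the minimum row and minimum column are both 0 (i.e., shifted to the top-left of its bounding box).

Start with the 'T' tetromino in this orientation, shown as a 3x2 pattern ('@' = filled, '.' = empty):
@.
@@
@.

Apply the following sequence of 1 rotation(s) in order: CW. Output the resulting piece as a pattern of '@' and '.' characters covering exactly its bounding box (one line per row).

Start:
@.
@@
@.
After rotation 1 (CW):
@@@
.@.

Answer: @@@
.@.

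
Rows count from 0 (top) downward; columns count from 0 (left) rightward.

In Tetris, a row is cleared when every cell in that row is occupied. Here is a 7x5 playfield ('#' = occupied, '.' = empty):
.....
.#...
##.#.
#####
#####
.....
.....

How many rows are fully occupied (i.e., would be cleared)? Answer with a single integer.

Check each row:
  row 0: 5 empty cells -> not full
  row 1: 4 empty cells -> not full
  row 2: 2 empty cells -> not full
  row 3: 0 empty cells -> FULL (clear)
  row 4: 0 empty cells -> FULL (clear)
  row 5: 5 empty cells -> not full
  row 6: 5 empty cells -> not full
Total rows cleared: 2

Answer: 2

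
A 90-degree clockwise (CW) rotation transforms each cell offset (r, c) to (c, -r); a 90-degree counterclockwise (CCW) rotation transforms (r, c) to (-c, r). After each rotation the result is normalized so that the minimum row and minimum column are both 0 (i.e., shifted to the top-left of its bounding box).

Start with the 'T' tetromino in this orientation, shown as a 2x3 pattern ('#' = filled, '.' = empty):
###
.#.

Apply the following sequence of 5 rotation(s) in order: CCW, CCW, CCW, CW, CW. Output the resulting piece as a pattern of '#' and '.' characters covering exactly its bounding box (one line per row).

Answer: #.
##
#.

Derivation:
Start:
###
.#.
After rotation 1 (CCW):
#.
##
#.
After rotation 2 (CCW):
.#.
###
After rotation 3 (CCW):
.#
##
.#
After rotation 4 (CW):
.#.
###
After rotation 5 (CW):
#.
##
#.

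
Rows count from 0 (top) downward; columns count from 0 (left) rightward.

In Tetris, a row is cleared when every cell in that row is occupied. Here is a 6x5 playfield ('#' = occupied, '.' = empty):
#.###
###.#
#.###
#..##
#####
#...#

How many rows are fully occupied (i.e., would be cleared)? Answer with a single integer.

Answer: 1

Derivation:
Check each row:
  row 0: 1 empty cell -> not full
  row 1: 1 empty cell -> not full
  row 2: 1 empty cell -> not full
  row 3: 2 empty cells -> not full
  row 4: 0 empty cells -> FULL (clear)
  row 5: 3 empty cells -> not full
Total rows cleared: 1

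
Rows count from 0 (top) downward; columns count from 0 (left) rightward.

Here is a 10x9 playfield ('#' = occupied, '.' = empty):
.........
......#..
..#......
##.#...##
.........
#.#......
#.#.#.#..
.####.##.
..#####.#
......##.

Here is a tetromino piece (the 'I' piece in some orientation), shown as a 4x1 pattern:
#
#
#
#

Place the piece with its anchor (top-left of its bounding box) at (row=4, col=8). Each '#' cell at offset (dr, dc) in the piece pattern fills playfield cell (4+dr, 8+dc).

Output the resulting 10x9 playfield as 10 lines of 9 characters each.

Answer: .........
......#..
..#......
##.#...##
........#
#.#.....#
#.#.#.#.#
.####.###
..#####.#
......##.

Derivation:
Fill (4+0,8+0) = (4,8)
Fill (4+1,8+0) = (5,8)
Fill (4+2,8+0) = (6,8)
Fill (4+3,8+0) = (7,8)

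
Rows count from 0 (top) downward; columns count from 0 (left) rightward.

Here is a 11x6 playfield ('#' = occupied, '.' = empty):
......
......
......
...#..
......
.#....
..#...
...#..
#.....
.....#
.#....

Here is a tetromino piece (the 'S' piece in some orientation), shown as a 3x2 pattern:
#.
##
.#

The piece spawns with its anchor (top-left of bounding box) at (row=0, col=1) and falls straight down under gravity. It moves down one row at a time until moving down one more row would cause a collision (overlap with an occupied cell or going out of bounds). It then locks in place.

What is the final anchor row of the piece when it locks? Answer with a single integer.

Spawn at (row=0, col=1). Try each row:
  row 0: fits
  row 1: fits
  row 2: fits
  row 3: fits
  row 4: blocked -> lock at row 3

Answer: 3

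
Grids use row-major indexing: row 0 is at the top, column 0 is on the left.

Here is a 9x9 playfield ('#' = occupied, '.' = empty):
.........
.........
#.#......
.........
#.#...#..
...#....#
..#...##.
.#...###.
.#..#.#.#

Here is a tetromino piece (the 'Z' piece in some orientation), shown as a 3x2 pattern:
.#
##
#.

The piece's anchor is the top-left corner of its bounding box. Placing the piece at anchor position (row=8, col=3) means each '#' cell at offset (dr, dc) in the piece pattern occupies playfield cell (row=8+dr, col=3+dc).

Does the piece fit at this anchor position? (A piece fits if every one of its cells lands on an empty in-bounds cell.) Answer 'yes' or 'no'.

Check each piece cell at anchor (8, 3):
  offset (0,1) -> (8,4): occupied ('#') -> FAIL
  offset (1,0) -> (9,3): out of bounds -> FAIL
  offset (1,1) -> (9,4): out of bounds -> FAIL
  offset (2,0) -> (10,3): out of bounds -> FAIL
All cells valid: no

Answer: no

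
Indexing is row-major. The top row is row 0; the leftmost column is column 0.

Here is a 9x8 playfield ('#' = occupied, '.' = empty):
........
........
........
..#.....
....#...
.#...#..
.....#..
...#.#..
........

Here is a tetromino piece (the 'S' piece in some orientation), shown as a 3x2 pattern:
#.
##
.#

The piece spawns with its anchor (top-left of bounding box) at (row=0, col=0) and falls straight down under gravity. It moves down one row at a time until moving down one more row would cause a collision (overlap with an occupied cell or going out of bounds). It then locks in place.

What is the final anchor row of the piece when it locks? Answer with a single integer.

Spawn at (row=0, col=0). Try each row:
  row 0: fits
  row 1: fits
  row 2: fits
  row 3: blocked -> lock at row 2

Answer: 2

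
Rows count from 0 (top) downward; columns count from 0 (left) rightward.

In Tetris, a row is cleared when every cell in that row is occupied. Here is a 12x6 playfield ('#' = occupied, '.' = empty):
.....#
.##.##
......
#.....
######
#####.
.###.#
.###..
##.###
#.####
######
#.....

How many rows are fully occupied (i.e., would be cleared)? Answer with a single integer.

Answer: 2

Derivation:
Check each row:
  row 0: 5 empty cells -> not full
  row 1: 2 empty cells -> not full
  row 2: 6 empty cells -> not full
  row 3: 5 empty cells -> not full
  row 4: 0 empty cells -> FULL (clear)
  row 5: 1 empty cell -> not full
  row 6: 2 empty cells -> not full
  row 7: 3 empty cells -> not full
  row 8: 1 empty cell -> not full
  row 9: 1 empty cell -> not full
  row 10: 0 empty cells -> FULL (clear)
  row 11: 5 empty cells -> not full
Total rows cleared: 2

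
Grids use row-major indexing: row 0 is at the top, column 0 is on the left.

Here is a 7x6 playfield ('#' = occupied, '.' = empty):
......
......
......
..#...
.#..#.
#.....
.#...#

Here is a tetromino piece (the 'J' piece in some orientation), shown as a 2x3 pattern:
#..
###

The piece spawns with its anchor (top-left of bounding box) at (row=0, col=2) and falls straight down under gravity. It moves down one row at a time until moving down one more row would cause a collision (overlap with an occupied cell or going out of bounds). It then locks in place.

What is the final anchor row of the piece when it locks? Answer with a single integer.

Spawn at (row=0, col=2). Try each row:
  row 0: fits
  row 1: fits
  row 2: blocked -> lock at row 1

Answer: 1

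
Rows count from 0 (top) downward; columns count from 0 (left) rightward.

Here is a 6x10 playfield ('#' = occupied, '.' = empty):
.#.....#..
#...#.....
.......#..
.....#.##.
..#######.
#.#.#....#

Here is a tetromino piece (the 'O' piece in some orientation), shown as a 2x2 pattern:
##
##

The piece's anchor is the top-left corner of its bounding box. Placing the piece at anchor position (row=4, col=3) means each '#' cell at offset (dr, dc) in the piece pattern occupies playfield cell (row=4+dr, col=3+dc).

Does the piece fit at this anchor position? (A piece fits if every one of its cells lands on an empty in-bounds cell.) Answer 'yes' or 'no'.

Answer: no

Derivation:
Check each piece cell at anchor (4, 3):
  offset (0,0) -> (4,3): occupied ('#') -> FAIL
  offset (0,1) -> (4,4): occupied ('#') -> FAIL
  offset (1,0) -> (5,3): empty -> OK
  offset (1,1) -> (5,4): occupied ('#') -> FAIL
All cells valid: no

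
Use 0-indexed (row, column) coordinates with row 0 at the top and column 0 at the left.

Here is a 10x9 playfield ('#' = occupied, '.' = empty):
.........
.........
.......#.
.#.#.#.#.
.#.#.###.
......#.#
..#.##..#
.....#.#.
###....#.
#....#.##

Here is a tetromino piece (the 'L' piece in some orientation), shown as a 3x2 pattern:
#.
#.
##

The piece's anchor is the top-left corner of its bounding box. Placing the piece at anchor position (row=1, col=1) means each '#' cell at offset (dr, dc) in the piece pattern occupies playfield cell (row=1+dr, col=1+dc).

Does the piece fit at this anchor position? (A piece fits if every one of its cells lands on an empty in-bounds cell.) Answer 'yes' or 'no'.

Answer: no

Derivation:
Check each piece cell at anchor (1, 1):
  offset (0,0) -> (1,1): empty -> OK
  offset (1,0) -> (2,1): empty -> OK
  offset (2,0) -> (3,1): occupied ('#') -> FAIL
  offset (2,1) -> (3,2): empty -> OK
All cells valid: no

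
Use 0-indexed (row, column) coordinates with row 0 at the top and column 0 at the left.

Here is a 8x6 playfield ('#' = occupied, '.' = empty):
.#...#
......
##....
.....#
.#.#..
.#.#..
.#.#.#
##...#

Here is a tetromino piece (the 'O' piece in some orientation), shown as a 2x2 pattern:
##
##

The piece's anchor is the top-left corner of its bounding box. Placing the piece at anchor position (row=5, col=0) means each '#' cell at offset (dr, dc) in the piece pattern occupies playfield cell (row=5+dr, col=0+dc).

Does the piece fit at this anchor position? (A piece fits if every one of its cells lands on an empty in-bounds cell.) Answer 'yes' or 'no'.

Answer: no

Derivation:
Check each piece cell at anchor (5, 0):
  offset (0,0) -> (5,0): empty -> OK
  offset (0,1) -> (5,1): occupied ('#') -> FAIL
  offset (1,0) -> (6,0): empty -> OK
  offset (1,1) -> (6,1): occupied ('#') -> FAIL
All cells valid: no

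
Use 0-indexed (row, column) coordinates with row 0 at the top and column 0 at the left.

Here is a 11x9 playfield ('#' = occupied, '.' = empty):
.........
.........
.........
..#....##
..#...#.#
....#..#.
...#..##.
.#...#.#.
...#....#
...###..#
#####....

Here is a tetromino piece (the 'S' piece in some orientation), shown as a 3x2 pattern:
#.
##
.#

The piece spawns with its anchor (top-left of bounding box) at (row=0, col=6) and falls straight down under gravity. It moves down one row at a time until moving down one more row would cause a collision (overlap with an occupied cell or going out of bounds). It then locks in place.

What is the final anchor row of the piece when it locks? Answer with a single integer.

Spawn at (row=0, col=6). Try each row:
  row 0: fits
  row 1: blocked -> lock at row 0

Answer: 0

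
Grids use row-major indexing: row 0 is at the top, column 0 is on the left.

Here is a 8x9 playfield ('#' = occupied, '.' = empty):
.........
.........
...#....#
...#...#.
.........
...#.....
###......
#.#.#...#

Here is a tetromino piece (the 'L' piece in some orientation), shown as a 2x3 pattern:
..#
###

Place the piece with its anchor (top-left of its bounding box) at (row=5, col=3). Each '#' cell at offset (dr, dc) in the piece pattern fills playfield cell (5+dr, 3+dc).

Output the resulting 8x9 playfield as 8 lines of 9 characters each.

Answer: .........
.........
...#....#
...#...#.
.........
...#.#...
######...
#.#.#...#

Derivation:
Fill (5+0,3+2) = (5,5)
Fill (5+1,3+0) = (6,3)
Fill (5+1,3+1) = (6,4)
Fill (5+1,3+2) = (6,5)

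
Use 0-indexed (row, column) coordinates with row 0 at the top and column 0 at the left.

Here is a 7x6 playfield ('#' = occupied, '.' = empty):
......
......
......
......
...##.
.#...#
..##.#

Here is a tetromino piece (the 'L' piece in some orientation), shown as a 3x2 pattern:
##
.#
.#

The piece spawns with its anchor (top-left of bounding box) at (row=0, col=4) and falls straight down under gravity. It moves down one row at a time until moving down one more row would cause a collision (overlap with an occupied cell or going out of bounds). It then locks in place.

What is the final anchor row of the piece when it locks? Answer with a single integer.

Answer: 2

Derivation:
Spawn at (row=0, col=4). Try each row:
  row 0: fits
  row 1: fits
  row 2: fits
  row 3: blocked -> lock at row 2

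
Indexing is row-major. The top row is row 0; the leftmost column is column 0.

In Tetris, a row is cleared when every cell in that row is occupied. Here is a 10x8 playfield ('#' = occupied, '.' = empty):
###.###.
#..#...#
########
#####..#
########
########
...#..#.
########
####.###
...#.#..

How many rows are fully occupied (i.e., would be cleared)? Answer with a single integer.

Answer: 4

Derivation:
Check each row:
  row 0: 2 empty cells -> not full
  row 1: 5 empty cells -> not full
  row 2: 0 empty cells -> FULL (clear)
  row 3: 2 empty cells -> not full
  row 4: 0 empty cells -> FULL (clear)
  row 5: 0 empty cells -> FULL (clear)
  row 6: 6 empty cells -> not full
  row 7: 0 empty cells -> FULL (clear)
  row 8: 1 empty cell -> not full
  row 9: 6 empty cells -> not full
Total rows cleared: 4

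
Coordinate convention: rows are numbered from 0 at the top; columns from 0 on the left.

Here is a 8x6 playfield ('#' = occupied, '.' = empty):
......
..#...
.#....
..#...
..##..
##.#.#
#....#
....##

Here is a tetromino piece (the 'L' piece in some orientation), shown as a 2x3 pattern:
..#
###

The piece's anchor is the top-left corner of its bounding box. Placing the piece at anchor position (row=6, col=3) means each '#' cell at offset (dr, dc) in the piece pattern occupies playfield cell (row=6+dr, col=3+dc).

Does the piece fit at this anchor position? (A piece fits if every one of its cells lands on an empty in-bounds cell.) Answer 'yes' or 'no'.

Check each piece cell at anchor (6, 3):
  offset (0,2) -> (6,5): occupied ('#') -> FAIL
  offset (1,0) -> (7,3): empty -> OK
  offset (1,1) -> (7,4): occupied ('#') -> FAIL
  offset (1,2) -> (7,5): occupied ('#') -> FAIL
All cells valid: no

Answer: no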